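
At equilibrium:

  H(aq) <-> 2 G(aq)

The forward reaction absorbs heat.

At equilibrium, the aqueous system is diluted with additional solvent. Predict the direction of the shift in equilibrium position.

right

Dilution lowers every aqueous concentration by the same factor. Δn_aq = 2 − 1 = +1, so the system shifts toward the side with more dissolved moles — to the right.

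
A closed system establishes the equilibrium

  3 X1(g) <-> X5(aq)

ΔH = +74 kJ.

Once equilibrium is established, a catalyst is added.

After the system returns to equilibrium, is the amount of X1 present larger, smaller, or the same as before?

unchanged

A catalyst speeds both forward and reverse rates equally; it changes neither Q nor K — no shift from this change.
No net shift occurs, so the amount of X1 is unchanged.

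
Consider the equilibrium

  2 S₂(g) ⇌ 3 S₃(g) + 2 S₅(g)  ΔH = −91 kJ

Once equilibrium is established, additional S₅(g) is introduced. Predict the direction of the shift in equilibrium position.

Adding S₅ (g), a product, drives the reaction to the left.

left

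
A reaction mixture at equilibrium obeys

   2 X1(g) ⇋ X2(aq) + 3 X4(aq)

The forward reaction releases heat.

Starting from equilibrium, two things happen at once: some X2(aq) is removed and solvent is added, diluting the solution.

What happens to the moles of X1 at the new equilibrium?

decreases

Removing X2 (aq), a product, drives the reaction to the right.
Dilution lowers every aqueous concentration by the same factor. Δn_aq = 4 − 0 = +4, so the system shifts toward the side with more dissolved moles — to the right.
The net shift is to the right. X1 is a reactant, so its amount decreases.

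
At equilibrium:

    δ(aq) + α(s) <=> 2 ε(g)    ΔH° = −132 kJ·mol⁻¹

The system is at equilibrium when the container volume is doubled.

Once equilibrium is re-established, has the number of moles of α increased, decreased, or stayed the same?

decreases

Gas moles: reactants 0, products 2 (Δn_gas = +2). Expansion shifts the system toward the side with more moles of gas — to the right.
The net shift is to the right. α is a reactant, so its amount decreases.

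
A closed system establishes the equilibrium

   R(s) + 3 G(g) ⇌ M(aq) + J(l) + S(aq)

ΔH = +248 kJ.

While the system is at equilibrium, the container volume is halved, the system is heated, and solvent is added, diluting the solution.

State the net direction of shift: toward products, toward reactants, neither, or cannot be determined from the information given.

right

Gas moles: reactants 3, products 0 (Δn_gas = -3). Compression shifts the system toward the side with fewer moles of gas — to the right.
The forward reaction is endothermic. Raising T favours the endothermic direction — shift to the right.
Dilution lowers every aqueous concentration by the same factor. Δn_aq = 2 − 0 = +2, so the system shifts toward the side with more dissolved moles — to the right.
All effects act in the same direction — net shift to the right.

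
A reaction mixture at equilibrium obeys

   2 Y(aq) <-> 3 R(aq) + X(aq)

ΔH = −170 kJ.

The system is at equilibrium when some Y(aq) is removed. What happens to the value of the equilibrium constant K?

unchanged

The equilibrium constant depends only on temperature. This perturbation may move the position of equilibrium, but since T is unchanged, K itself is unchanged.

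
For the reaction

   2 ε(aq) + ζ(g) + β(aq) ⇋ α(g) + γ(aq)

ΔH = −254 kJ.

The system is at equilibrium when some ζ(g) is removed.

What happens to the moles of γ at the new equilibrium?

Removing ζ (g), a reactant, drives the reaction to the left.
The net shift is to the left. γ is a product, so its amount decreases.

decreases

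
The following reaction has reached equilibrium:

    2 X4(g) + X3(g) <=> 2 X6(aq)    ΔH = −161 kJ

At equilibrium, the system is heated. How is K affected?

decreases

K depends on temperature via the van 't Hoff relation. The forward reaction is exothermic, so raising T decreases K.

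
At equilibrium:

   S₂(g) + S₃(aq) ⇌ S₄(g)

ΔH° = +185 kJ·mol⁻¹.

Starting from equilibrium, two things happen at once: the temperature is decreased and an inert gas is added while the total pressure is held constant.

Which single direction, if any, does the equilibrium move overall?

left

The forward reaction is endothermic. Lowering T favours the exothermic direction — shift to the left.
Adding inert gas at constant total pressure expands the volume, scaling every reacting partial pressure by the same factor. Δn_gas = 1 − 1 = 0, so Q is unchanged — no shift.
Only the nonzero effect(s) matter; the net shift is to the left.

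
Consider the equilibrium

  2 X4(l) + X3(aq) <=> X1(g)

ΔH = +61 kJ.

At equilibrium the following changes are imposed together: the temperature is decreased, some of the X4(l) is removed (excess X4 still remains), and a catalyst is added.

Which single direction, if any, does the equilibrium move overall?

The forward reaction is endothermic. Lowering T favours the exothermic direction — shift to the left.
X4 is a pure liquid; its activity is 1 regardless of amount, so Q is unaffected — no shift from this change.
A catalyst speeds both forward and reverse rates equally; it changes neither Q nor K — no shift from this change.
Only the nonzero effect(s) matter; the net shift is to the left.

left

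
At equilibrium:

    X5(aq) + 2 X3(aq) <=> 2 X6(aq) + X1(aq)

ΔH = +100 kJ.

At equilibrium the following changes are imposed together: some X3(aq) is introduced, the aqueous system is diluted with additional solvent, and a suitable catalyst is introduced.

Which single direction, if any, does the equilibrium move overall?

right

Adding X3 (aq), a reactant, drives the reaction to the right.
Dilution scales every aqueous concentration by the same factor. Δn_aq = 3 − 3 = 0, so Q is unchanged — no shift.
A catalyst speeds both forward and reverse rates equally; it changes neither Q nor K — no shift from this change.
Only the nonzero effect(s) matter; the net shift is to the right.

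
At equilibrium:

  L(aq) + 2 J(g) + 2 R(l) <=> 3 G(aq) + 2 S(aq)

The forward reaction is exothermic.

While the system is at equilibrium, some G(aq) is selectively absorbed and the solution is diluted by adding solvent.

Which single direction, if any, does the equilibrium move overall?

right

Removing G (aq), a product, drives the reaction to the right.
Dilution lowers every aqueous concentration by the same factor. Δn_aq = 5 − 1 = +4, so the system shifts toward the side with more dissolved moles — to the right.
All effects act in the same direction — net shift to the right.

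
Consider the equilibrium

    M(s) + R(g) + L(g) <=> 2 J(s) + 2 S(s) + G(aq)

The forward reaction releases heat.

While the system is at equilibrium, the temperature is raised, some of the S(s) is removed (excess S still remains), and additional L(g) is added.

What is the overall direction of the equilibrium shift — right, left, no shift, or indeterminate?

The forward reaction is exothermic. Raising T favours the endothermic direction — shift to the left.
S is a pure solid; its activity is 1 regardless of amount, so Q is unaffected — no shift from this change.
Adding L (g), a reactant, drives the reaction to the right.
The individual effects push in opposite directions; without quantitative information the net direction cannot be determined.

cannot be determined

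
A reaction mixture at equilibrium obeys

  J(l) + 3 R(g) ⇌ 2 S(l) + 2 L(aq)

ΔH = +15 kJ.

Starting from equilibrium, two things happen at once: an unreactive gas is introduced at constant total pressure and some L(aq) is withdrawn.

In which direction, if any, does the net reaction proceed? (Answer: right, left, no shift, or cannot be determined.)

Adding inert gas at constant total pressure expands the volume and lowers every reacting partial pressure. With Δn_gas = 0 − 3 = -3, Q moves away from K toward the side with fewer gas moles, so the system shifts toward the side with more gas moles — to the left.
Removing L (aq), a product, drives the reaction to the right.
The individual effects push in opposite directions; without quantitative information the net direction cannot be determined.

cannot be determined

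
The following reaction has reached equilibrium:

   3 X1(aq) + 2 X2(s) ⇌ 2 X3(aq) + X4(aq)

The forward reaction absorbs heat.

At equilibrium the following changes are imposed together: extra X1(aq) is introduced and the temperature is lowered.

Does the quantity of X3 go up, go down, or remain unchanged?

cannot be determined

Adding X1 (aq), a reactant, drives the reaction to the right.
The forward reaction is endothermic. Lowering T favours the exothermic direction — shift to the left.
The two effects oppose each other, so the net shift — and hence the change in X3 — cannot be determined from the given information.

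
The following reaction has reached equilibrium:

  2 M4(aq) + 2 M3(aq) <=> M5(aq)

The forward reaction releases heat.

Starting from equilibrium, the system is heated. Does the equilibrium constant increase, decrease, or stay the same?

K depends on temperature via the van 't Hoff relation. The forward reaction is exothermic, so raising T decreases K.

decreases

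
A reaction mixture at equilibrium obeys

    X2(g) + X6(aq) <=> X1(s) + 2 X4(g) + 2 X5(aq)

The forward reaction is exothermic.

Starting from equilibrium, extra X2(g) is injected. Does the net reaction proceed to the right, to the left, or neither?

Adding X2 (g), a reactant, drives the reaction to the right.

right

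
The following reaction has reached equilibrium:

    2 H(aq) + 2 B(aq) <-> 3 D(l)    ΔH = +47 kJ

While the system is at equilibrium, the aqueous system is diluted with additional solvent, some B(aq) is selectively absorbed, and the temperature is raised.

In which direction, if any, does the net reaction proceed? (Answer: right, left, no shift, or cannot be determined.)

cannot be determined

Dilution lowers every aqueous concentration by the same factor. Δn_aq = 0 − 4 = -4, so the system shifts toward the side with more dissolved moles — to the left.
Removing B (aq), a reactant, drives the reaction to the left.
The forward reaction is endothermic. Raising T favours the endothermic direction — shift to the right.
The individual effects push in opposite directions; without quantitative information the net direction cannot be determined.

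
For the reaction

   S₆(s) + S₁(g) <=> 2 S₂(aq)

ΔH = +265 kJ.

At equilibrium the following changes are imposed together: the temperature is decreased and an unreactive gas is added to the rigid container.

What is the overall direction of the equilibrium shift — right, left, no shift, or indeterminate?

left

The forward reaction is endothermic. Lowering T favours the exothermic direction — shift to the left.
At constant volume, adding an inert gas leaves every reacting species' partial pressure unchanged, so Q is unchanged — no shift from this change.
Only the nonzero effect(s) matter; the net shift is to the left.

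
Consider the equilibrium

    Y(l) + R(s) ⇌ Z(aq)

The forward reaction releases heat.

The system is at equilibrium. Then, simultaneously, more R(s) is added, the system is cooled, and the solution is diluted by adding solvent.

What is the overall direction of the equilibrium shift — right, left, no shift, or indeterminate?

R is a pure solid; its activity is 1 regardless of amount, so Q is unaffected — no shift from this change.
The forward reaction is exothermic. Lowering T favours the exothermic direction — shift to the right.
Dilution lowers every aqueous concentration by the same factor. Δn_aq = 1 − 0 = +1, so the system shifts toward the side with more dissolved moles — to the right.
Only the nonzero effect(s) matter; the net shift is to the right.

right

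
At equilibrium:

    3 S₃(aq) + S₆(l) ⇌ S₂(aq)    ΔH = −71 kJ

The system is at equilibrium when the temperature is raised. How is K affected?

K depends on temperature via the van 't Hoff relation. The forward reaction is exothermic, so raising T decreases K.

decreases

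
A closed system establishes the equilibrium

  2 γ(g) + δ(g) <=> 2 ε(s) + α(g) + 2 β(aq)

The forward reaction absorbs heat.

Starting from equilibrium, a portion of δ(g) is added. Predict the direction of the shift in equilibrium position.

right

Adding δ (g), a reactant, drives the reaction to the right.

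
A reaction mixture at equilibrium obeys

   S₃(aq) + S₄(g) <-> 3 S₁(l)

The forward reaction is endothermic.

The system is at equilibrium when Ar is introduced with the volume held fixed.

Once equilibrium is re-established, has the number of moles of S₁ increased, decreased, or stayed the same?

At constant volume, adding an inert gas leaves every reacting species' partial pressure unchanged, so Q is unchanged — no shift from this change.
No net shift occurs, so the amount of S₁ is unchanged.

unchanged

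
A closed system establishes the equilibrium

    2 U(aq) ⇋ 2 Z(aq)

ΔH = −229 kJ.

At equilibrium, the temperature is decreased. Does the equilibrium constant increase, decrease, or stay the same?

increases

K depends on temperature via the van 't Hoff relation. The forward reaction is exothermic, so lowering T increases K.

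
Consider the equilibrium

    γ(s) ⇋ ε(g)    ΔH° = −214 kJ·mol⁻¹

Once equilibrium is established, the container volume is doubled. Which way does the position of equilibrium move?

right

Gas moles: reactants 0, products 1 (Δn_gas = +1). Expansion shifts the system toward the side with more moles of gas — to the right.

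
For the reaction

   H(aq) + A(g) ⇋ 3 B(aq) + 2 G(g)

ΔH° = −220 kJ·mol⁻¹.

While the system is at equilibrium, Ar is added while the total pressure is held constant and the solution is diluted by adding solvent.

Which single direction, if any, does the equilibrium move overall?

right

Adding inert gas at constant total pressure expands the volume and lowers every reacting partial pressure. With Δn_gas = 2 − 1 = +1, Q moves away from K toward the side with fewer gas moles, so the system shifts toward the side with more gas moles — to the right.
Dilution lowers every aqueous concentration by the same factor. Δn_aq = 3 − 1 = +2, so the system shifts toward the side with more dissolved moles — to the right.
All effects act in the same direction — net shift to the right.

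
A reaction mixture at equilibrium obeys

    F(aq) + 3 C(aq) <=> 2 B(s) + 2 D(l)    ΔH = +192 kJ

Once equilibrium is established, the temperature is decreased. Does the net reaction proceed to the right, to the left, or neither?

left

The forward reaction is endothermic. Lowering T favours the exothermic direction — shift to the left.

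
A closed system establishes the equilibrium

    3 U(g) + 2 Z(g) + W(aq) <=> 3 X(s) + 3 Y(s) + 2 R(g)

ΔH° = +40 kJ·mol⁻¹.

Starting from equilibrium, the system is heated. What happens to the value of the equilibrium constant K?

increases

K depends on temperature via the van 't Hoff relation. The forward reaction is endothermic, so raising T increases K.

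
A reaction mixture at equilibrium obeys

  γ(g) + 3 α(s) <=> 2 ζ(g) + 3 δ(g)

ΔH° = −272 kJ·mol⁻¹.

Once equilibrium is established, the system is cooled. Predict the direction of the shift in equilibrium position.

right

The forward reaction is exothermic. Lowering T favours the exothermic direction — shift to the right.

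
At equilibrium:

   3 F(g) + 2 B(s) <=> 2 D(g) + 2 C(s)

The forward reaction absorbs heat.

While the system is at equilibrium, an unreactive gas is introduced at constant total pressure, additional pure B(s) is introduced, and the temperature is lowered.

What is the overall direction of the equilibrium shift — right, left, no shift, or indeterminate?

Adding inert gas at constant total pressure expands the volume and lowers every reacting partial pressure. With Δn_gas = 2 − 3 = -1, Q moves away from K toward the side with fewer gas moles, so the system shifts toward the side with more gas moles — to the left.
B is a pure solid; its activity is 1 regardless of amount, so Q is unaffected — no shift from this change.
The forward reaction is endothermic. Lowering T favours the exothermic direction — shift to the left.
Only the nonzero effect(s) matter; the net shift is to the left.

left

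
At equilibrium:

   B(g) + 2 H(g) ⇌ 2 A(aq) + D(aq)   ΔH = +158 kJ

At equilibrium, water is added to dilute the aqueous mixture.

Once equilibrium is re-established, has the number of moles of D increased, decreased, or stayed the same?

increases

Dilution lowers every aqueous concentration by the same factor. Δn_aq = 3 − 0 = +3, so the system shifts toward the side with more dissolved moles — to the right.
The net shift is to the right. D is a product, so its amount increases.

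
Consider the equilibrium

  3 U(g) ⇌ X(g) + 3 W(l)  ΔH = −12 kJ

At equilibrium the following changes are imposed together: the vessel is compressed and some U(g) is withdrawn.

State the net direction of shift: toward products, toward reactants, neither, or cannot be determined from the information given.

cannot be determined

Gas moles: reactants 3, products 1 (Δn_gas = -2). Compression shifts the system toward the side with fewer moles of gas — to the right.
Removing U (g), a reactant, drives the reaction to the left.
The individual effects push in opposite directions; without quantitative information the net direction cannot be determined.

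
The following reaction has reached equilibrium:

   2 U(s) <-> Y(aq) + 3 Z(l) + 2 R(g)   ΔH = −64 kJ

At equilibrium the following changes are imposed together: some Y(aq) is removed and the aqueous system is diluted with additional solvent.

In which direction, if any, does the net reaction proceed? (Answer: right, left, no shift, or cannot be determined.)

Removing Y (aq), a product, drives the reaction to the right.
Dilution lowers every aqueous concentration by the same factor. Δn_aq = 1 − 0 = +1, so the system shifts toward the side with more dissolved moles — to the right.
All effects act in the same direction — net shift to the right.

right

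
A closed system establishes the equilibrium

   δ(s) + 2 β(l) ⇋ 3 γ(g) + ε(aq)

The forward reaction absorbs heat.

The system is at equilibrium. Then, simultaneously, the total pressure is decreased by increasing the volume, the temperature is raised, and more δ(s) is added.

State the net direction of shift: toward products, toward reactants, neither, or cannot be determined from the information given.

right

Gas moles: reactants 0, products 3 (Δn_gas = +3). Expansion shifts the system toward the side with more moles of gas — to the right.
The forward reaction is endothermic. Raising T favours the endothermic direction — shift to the right.
δ is a pure solid; its activity is 1 regardless of amount, so Q is unaffected — no shift from this change.
Only the nonzero effect(s) matter; the net shift is to the right.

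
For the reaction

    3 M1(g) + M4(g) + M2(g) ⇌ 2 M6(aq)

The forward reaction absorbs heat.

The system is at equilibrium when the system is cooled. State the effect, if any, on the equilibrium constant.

K depends on temperature via the van 't Hoff relation. The forward reaction is endothermic, so lowering T decreases K.

decreases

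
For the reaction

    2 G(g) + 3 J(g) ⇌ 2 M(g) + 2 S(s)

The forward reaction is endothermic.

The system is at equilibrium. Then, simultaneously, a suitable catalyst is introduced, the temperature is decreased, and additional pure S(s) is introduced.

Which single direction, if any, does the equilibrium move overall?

A catalyst speeds both forward and reverse rates equally; it changes neither Q nor K — no shift from this change.
The forward reaction is endothermic. Lowering T favours the exothermic direction — shift to the left.
S is a pure solid; its activity is 1 regardless of amount, so Q is unaffected — no shift from this change.
Only the nonzero effect(s) matter; the net shift is to the left.

left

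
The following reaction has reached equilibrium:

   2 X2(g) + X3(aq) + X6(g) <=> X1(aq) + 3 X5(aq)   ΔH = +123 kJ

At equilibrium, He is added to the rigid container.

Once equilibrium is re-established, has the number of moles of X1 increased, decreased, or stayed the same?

At constant volume, adding an inert gas leaves every reacting species' partial pressure unchanged, so Q is unchanged — no shift from this change.
No net shift occurs, so the amount of X1 is unchanged.

unchanged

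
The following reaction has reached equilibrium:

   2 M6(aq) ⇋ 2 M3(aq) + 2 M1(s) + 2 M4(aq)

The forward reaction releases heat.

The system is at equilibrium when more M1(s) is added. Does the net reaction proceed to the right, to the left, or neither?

no shift

M1 is a pure solid; its activity is 1 regardless of amount, so Q is unaffected — no shift from this change.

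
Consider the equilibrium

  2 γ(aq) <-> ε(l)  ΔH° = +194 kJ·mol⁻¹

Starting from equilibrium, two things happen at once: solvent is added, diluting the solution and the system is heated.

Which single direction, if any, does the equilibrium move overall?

cannot be determined

Dilution lowers every aqueous concentration by the same factor. Δn_aq = 0 − 2 = -2, so the system shifts toward the side with more dissolved moles — to the left.
The forward reaction is endothermic. Raising T favours the endothermic direction — shift to the right.
The individual effects push in opposite directions; without quantitative information the net direction cannot be determined.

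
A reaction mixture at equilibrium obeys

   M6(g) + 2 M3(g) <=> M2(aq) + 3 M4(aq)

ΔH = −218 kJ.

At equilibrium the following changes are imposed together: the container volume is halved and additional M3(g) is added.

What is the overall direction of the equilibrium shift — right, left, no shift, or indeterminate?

right

Gas moles: reactants 3, products 0 (Δn_gas = -3). Compression shifts the system toward the side with fewer moles of gas — to the right.
Adding M3 (g), a reactant, drives the reaction to the right.
All effects act in the same direction — net shift to the right.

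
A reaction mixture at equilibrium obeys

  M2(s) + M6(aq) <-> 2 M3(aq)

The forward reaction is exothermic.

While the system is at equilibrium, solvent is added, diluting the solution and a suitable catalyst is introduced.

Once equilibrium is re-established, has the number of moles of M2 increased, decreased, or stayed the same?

Dilution lowers every aqueous concentration by the same factor. Δn_aq = 2 − 1 = +1, so the system shifts toward the side with more dissolved moles — to the right.
A catalyst speeds both forward and reverse rates equally; it changes neither Q nor K — no shift from this change.
The net shift is to the right. M2 is a reactant, so its amount decreases.

decreases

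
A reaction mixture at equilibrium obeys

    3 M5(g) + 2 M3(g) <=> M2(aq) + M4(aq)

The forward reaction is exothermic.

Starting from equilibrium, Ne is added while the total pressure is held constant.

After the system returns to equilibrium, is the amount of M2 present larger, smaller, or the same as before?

Adding inert gas at constant total pressure expands the volume and lowers every reacting partial pressure. With Δn_gas = 0 − 5 = -5, Q moves away from K toward the side with fewer gas moles, so the system shifts toward the side with more gas moles — to the left.
The net shift is to the left. M2 is a product, so its amount decreases.

decreases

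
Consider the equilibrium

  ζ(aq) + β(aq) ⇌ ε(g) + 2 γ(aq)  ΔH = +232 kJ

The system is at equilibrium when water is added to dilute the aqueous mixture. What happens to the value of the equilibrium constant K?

The equilibrium constant depends only on temperature. This perturbation changes neither the position of equilibrium nor K.

unchanged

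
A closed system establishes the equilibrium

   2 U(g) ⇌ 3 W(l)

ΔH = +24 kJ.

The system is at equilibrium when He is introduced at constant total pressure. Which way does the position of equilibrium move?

Adding inert gas at constant total pressure expands the volume and lowers every reacting partial pressure. With Δn_gas = 0 − 2 = -2, Q moves away from K toward the side with fewer gas moles, so the system shifts toward the side with more gas moles — to the left.

left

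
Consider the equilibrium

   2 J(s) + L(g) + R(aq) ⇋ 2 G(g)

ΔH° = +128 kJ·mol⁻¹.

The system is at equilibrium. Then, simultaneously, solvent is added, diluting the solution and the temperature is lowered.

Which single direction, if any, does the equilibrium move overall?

Dilution lowers every aqueous concentration by the same factor. Δn_aq = 0 − 1 = -1, so the system shifts toward the side with more dissolved moles — to the left.
The forward reaction is endothermic. Lowering T favours the exothermic direction — shift to the left.
All effects act in the same direction — net shift to the left.

left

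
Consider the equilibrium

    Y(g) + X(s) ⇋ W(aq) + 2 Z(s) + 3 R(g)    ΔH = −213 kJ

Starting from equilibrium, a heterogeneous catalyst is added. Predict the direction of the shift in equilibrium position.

no shift

A catalyst speeds both forward and reverse rates equally; it changes neither Q nor K — no shift from this change.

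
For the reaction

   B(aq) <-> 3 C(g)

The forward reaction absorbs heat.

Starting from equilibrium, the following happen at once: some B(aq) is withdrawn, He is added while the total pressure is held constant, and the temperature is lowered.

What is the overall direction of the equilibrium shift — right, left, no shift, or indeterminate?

cannot be determined

Removing B (aq), a reactant, drives the reaction to the left.
Adding inert gas at constant total pressure expands the volume and lowers every reacting partial pressure. With Δn_gas = 3 − 0 = +3, Q moves away from K toward the side with fewer gas moles, so the system shifts toward the side with more gas moles — to the right.
The forward reaction is endothermic. Lowering T favours the exothermic direction — shift to the left.
The individual effects push in opposite directions; without quantitative information the net direction cannot be determined.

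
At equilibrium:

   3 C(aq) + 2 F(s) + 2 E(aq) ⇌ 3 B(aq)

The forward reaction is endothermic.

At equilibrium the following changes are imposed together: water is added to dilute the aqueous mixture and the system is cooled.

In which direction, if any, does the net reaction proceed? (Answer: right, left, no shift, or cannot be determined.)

Dilution lowers every aqueous concentration by the same factor. Δn_aq = 3 − 5 = -2, so the system shifts toward the side with more dissolved moles — to the left.
The forward reaction is endothermic. Lowering T favours the exothermic direction — shift to the left.
All effects act in the same direction — net shift to the left.

left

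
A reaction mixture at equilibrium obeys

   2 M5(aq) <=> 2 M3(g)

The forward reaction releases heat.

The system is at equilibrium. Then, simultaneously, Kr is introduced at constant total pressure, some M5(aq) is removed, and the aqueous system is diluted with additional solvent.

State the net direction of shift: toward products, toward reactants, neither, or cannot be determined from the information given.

cannot be determined

Adding inert gas at constant total pressure expands the volume and lowers every reacting partial pressure. With Δn_gas = 2 − 0 = +2, Q moves away from K toward the side with fewer gas moles, so the system shifts toward the side with more gas moles — to the right.
Removing M5 (aq), a reactant, drives the reaction to the left.
Dilution lowers every aqueous concentration by the same factor. Δn_aq = 0 − 2 = -2, so the system shifts toward the side with more dissolved moles — to the left.
The individual effects push in opposite directions; without quantitative information the net direction cannot be determined.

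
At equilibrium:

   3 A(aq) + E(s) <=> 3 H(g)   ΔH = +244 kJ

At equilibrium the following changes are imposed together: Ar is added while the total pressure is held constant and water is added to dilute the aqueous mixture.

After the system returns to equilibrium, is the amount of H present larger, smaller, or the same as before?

Adding inert gas at constant total pressure expands the volume and lowers every reacting partial pressure. With Δn_gas = 3 − 0 = +3, Q moves away from K toward the side with fewer gas moles, so the system shifts toward the side with more gas moles — to the right.
Dilution lowers every aqueous concentration by the same factor. Δn_aq = 0 − 3 = -3, so the system shifts toward the side with more dissolved moles — to the left.
The two effects oppose each other, so the net shift — and hence the change in H — cannot be determined from the given information.

cannot be determined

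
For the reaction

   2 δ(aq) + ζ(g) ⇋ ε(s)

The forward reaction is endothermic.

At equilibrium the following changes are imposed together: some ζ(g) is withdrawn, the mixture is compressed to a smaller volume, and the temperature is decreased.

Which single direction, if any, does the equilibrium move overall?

Removing ζ (g), a reactant, drives the reaction to the left.
Gas moles: reactants 1, products 0 (Δn_gas = -1). Compression shifts the system toward the side with fewer moles of gas — to the right.
The forward reaction is endothermic. Lowering T favours the exothermic direction — shift to the left.
The individual effects push in opposite directions; without quantitative information the net direction cannot be determined.

cannot be determined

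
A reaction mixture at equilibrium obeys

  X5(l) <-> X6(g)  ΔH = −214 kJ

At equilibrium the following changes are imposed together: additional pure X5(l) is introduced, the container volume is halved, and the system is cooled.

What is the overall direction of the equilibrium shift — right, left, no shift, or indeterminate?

X5 is a pure liquid; its activity is 1 regardless of amount, so Q is unaffected — no shift from this change.
Gas moles: reactants 0, products 1 (Δn_gas = +1). Compression shifts the system toward the side with fewer moles of gas — to the left.
The forward reaction is exothermic. Lowering T favours the exothermic direction — shift to the right.
The individual effects push in opposite directions; without quantitative information the net direction cannot be determined.

cannot be determined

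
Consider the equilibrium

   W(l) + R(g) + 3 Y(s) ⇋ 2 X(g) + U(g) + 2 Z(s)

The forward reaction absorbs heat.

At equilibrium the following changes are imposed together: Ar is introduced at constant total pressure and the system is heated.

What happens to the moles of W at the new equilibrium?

Adding inert gas at constant total pressure expands the volume and lowers every reacting partial pressure. With Δn_gas = 3 − 1 = +2, Q moves away from K toward the side with fewer gas moles, so the system shifts toward the side with more gas moles — to the right.
The forward reaction is endothermic. Raising T favours the endothermic direction — shift to the right.
The net shift is to the right. W is a reactant, so its amount decreases.

decreases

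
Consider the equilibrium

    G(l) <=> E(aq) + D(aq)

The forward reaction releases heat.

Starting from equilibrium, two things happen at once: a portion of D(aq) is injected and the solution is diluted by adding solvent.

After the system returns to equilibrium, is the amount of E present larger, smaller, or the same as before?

Adding D (aq), a product, drives the reaction to the left.
Dilution lowers every aqueous concentration by the same factor. Δn_aq = 2 − 0 = +2, so the system shifts toward the side with more dissolved moles — to the right.
The two effects oppose each other, so the net shift — and hence the change in E — cannot be determined from the given information.

cannot be determined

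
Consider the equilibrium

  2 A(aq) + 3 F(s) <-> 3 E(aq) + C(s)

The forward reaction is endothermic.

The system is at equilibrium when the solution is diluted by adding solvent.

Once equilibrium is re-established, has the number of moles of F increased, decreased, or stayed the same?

Dilution lowers every aqueous concentration by the same factor. Δn_aq = 3 − 2 = +1, so the system shifts toward the side with more dissolved moles — to the right.
The net shift is to the right. F is a reactant, so its amount decreases.

decreases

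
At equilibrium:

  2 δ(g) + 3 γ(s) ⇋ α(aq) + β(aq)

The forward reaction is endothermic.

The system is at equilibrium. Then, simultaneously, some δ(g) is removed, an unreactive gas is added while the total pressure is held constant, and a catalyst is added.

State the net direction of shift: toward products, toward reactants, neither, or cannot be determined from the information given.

left

Removing δ (g), a reactant, drives the reaction to the left.
Adding inert gas at constant total pressure expands the volume and lowers every reacting partial pressure. With Δn_gas = 0 − 2 = -2, Q moves away from K toward the side with fewer gas moles, so the system shifts toward the side with more gas moles — to the left.
A catalyst speeds both forward and reverse rates equally; it changes neither Q nor K — no shift from this change.
Only the nonzero effect(s) matter; the net shift is to the left.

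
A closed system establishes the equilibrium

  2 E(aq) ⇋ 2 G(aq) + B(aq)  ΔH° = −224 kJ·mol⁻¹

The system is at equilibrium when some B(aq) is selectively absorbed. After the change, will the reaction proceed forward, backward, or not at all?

right

Removing B (aq), a product, drives the reaction to the right.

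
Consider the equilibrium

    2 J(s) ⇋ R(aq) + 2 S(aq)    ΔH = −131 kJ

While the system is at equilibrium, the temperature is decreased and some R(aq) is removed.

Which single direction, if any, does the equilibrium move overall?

The forward reaction is exothermic. Lowering T favours the exothermic direction — shift to the right.
Removing R (aq), a product, drives the reaction to the right.
All effects act in the same direction — net shift to the right.

right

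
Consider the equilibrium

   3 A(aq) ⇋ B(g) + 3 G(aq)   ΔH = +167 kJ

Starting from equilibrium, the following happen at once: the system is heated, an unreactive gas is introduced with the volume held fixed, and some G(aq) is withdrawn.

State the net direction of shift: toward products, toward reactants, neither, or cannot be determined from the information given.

right

The forward reaction is endothermic. Raising T favours the endothermic direction — shift to the right.
At constant volume, adding an inert gas leaves every reacting species' partial pressure unchanged, so Q is unchanged — no shift from this change.
Removing G (aq), a product, drives the reaction to the right.
Only the nonzero effect(s) matter; the net shift is to the right.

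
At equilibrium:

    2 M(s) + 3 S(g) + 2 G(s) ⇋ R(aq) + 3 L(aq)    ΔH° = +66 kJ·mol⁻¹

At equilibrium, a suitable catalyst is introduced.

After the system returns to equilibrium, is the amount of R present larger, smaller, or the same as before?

A catalyst speeds both forward and reverse rates equally; it changes neither Q nor K — no shift from this change.
No net shift occurs, so the amount of R is unchanged.

unchanged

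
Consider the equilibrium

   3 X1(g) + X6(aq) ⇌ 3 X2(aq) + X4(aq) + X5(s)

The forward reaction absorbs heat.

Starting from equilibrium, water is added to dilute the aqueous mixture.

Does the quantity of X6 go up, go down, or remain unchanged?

Dilution lowers every aqueous concentration by the same factor. Δn_aq = 4 − 1 = +3, so the system shifts toward the side with more dissolved moles — to the right.
The net shift is to the right. X6 is a reactant, so its amount decreases.

decreases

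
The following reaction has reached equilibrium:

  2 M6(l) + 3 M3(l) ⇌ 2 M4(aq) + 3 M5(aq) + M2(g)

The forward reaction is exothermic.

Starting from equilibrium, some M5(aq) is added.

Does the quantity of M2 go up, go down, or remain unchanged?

decreases

Adding M5 (aq), a product, drives the reaction to the left.
The net shift is to the left. M2 is a product, so its amount decreases.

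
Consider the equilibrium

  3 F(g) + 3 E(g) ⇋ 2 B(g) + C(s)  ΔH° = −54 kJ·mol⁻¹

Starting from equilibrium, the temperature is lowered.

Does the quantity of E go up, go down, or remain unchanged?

The forward reaction is exothermic. Lowering T favours the exothermic direction — shift to the right.
The net shift is to the right. E is a reactant, so its amount decreases.

decreases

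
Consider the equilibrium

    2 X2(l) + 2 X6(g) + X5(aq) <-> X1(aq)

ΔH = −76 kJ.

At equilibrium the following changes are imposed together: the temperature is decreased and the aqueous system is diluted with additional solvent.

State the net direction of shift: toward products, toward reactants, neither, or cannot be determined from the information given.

right

The forward reaction is exothermic. Lowering T favours the exothermic direction — shift to the right.
Dilution scales every aqueous concentration by the same factor. Δn_aq = 1 − 1 = 0, so Q is unchanged — no shift.
Only the nonzero effect(s) matter; the net shift is to the right.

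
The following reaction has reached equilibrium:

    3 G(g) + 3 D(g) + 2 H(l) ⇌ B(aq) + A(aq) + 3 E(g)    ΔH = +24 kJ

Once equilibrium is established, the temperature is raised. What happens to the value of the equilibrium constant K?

K depends on temperature via the van 't Hoff relation. The forward reaction is endothermic, so raising T increases K.

increases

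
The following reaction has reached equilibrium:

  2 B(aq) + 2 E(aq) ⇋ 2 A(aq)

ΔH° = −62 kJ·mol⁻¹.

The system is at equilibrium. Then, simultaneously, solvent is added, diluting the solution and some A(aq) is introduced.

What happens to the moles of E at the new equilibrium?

increases

Dilution lowers every aqueous concentration by the same factor. Δn_aq = 2 − 4 = -2, so the system shifts toward the side with more dissolved moles — to the left.
Adding A (aq), a product, drives the reaction to the left.
The net shift is to the left. E is a reactant, so its amount increases.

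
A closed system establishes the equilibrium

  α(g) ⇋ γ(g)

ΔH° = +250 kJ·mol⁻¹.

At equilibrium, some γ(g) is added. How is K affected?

The equilibrium constant depends only on temperature. This perturbation may move the position of equilibrium, but since T is unchanged, K itself is unchanged.

unchanged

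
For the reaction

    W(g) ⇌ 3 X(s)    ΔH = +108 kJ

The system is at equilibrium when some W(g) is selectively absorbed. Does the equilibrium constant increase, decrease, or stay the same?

unchanged

The equilibrium constant depends only on temperature. This perturbation may move the position of equilibrium, but since T is unchanged, K itself is unchanged.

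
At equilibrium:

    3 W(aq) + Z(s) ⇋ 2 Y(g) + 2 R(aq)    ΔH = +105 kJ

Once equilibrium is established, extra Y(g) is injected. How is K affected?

The equilibrium constant depends only on temperature. This perturbation may move the position of equilibrium, but since T is unchanged, K itself is unchanged.

unchanged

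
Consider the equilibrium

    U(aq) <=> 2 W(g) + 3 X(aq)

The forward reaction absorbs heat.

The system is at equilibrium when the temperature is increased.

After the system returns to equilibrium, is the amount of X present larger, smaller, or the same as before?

The forward reaction is endothermic. Raising T favours the endothermic direction — shift to the right.
The net shift is to the right. X is a product, so its amount increases.

increases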